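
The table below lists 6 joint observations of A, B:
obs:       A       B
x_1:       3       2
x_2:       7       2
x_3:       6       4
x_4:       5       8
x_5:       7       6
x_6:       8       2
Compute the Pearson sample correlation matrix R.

Step 1 — column means:
  mean(A) = (3 + 7 + 6 + 5 + 7 + 8) / 6 = 36/6 = 6
  mean(B) = (2 + 2 + 4 + 8 + 6 + 2) / 6 = 24/6 = 4

Step 2 — sample variances and covariances s[i,j] = (1/(n-1)) · Σ_k (x_{k,i} - mean_i) · (x_{k,j} - mean_j), with n-1 = 5:
  s[A,A] = ((-3)·(-3) + (1)·(1) + (0)·(0) + (-1)·(-1) + (1)·(1) + (2)·(2)) / 5 = 16/5 = 3.2
  s[A,B] = ((-3)·(-2) + (1)·(-2) + (0)·(0) + (-1)·(4) + (1)·(2) + (2)·(-2)) / 5 = -2/5 = -0.4
  s[B,B] = ((-2)·(-2) + (-2)·(-2) + (0)·(0) + (4)·(4) + (2)·(2) + (-2)·(-2)) / 5 = 32/5 = 6.4
  Sample standard deviations s_i = √(s[i,i]):
  s(A) = √(3.2) = 1.7889
  s(B) = √(6.4) = 2.5298

Step 3 — r_{ij} = s_{ij} / (s_i · s_j):
  r[A,A] = 1 (diagonal).
  r[A,B] = -0.4 / (1.7889 · 2.5298) = -0.4 / 4.5255 = -0.0884
  r[B,B] = 1 (diagonal).

R is symmetric with unit diagonal. Assembling:

R = [[1, -0.0884],
 [-0.0884, 1]]


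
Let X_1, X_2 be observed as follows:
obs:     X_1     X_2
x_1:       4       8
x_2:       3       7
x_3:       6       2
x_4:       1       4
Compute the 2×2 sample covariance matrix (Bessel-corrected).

Step 1 — column means:
  mean(X_1) = (4 + 3 + 6 + 1) / 4 = 14/4 = 3.5
  mean(X_2) = (8 + 7 + 2 + 4) / 4 = 21/4 = 5.25

Step 2 — sample covariance S[i,j] = (1/(n-1)) · Σ_k (x_{k,i} - mean_i) · (x_{k,j} - mean_j), with n-1 = 3.
  S[X_1,X_1] = ((0.5)·(0.5) + (-0.5)·(-0.5) + (2.5)·(2.5) + (-2.5)·(-2.5)) / 3 = 13/3 = 4.3333
  S[X_1,X_2] = ((0.5)·(2.75) + (-0.5)·(1.75) + (2.5)·(-3.25) + (-2.5)·(-1.25)) / 3 = -4.5/3 = -1.5
  S[X_2,X_2] = ((2.75)·(2.75) + (1.75)·(1.75) + (-3.25)·(-3.25) + (-1.25)·(-1.25)) / 3 = 22.75/3 = 7.5833

S is symmetric (S[j,i] = S[i,j]). Assembling:

S = [[4.3333, -1.5],
 [-1.5, 7.5833]]


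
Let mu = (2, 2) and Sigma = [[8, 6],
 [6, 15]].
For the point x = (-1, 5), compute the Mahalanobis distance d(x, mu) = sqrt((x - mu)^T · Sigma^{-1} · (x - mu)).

Step 1 — centre the observation: (x - mu) = (-3, 3).

Step 2 — invert Sigma. det(Sigma) = 8·15 - (6)² = 84.
  Sigma^{-1} = (1/det) · [[d, -b], [-b, a]] = [[0.1786, -0.0714],
 [-0.0714, 0.0952]].

Step 3 — form the quadratic (x - mu)^T · Sigma^{-1} · (x - mu):
  Sigma^{-1} · (x - mu) = (-0.75, 0.5).
  (x - mu)^T · [Sigma^{-1} · (x - mu)] = (-3)·(-0.75) + (3)·(0.5) = 3.75.

Step 4 — take square root: d = √(3.75) ≈ 1.9365.

d(x, mu) = √(3.75) ≈ 1.9365


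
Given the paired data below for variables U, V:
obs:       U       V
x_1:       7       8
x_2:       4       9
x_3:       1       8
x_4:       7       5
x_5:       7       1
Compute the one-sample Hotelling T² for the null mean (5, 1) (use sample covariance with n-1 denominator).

Step 1 — sample mean vector:
  mean(U) = (7 + 4 + 1 + 7 + 7) / 5 = 26/5 = 5.2
  mean(V) = (8 + 9 + 8 + 5 + 1) / 5 = 31/5 = 6.2
  x̄ = (5.2, 6.2),  deviation x̄ - mu_0 = (5.2, 6.2) - (5, 1) = (0.2, 5.2).

Step 2 — sample covariance matrix, S[i,j] = (1/(n-1)) · Σ_k (x_{k,i} - mean_i) · (x_{k,j} - mean_j), divisor n-1 = 4:
  S[U,U] = ((1.8)·(1.8) + (-1.2)·(-1.2) + (-4.2)·(-4.2) + (1.8)·(1.8) + (1.8)·(1.8)) / 4 = 28.8/4 = 7.2
  S[U,V] = ((1.8)·(1.8) + (-1.2)·(2.8) + (-4.2)·(1.8) + (1.8)·(-1.2) + (1.8)·(-5.2)) / 4 = -19.2/4 = -4.8
  S[V,V] = ((1.8)·(1.8) + (2.8)·(2.8) + (1.8)·(1.8) + (-1.2)·(-1.2) + (-5.2)·(-5.2)) / 4 = 42.8/4 = 10.7
  S = [[7.2, -4.8],
 [-4.8, 10.7]].

Step 3 — invert S. det(S) = 7.2·10.7 - (-4.8)² = 54.
  S^{-1} = (1/det) · [[d, -b], [-b, a]] = [[0.1981, 0.0889],
 [0.0889, 0.1333]].

Step 4 — quadratic form (x̄ - mu_0)^T · S^{-1} · (x̄ - mu_0):
  S^{-1} · (x̄ - mu_0) = (0.5019, 0.7111),
  (x̄ - mu_0)^T · [...] = (0.2)·(0.5019) + (5.2)·(0.7111) = 3.7981.

Step 5 — scale by n: T² = 5 · 3.7981 = 18.9907.

T² ≈ 18.9907


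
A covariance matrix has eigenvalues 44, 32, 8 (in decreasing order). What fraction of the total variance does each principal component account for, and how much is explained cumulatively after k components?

Step 1 — total variance = trace(Sigma) = Σ λ_i = 44 + 32 + 8 = 84.

Step 2 — fraction explained by component i = λ_i / Σ λ:
  PC1: 44/84 = 0.5238
  PC2: 32/84 = 0.381
  PC3: 8/84 = 0.0952

Step 3 — cumulative fraction after k components = (λ_1 + ... + λ_k) / Σ λ:
  k = 1: 44/84 = 0.5238
  k = 2: (44 + 32)/84 = 76/84 = 0.9048
  k = 3: (44 + 32 + 8)/84 = 84/84 = 1

Summary (fraction, with percent):

explained: PC1 0.5238 (52.38%), PC2 0.381 (38.1%), PC3 0.0952 (9.52%);  cumulative: 0.5238, 0.9048, 1


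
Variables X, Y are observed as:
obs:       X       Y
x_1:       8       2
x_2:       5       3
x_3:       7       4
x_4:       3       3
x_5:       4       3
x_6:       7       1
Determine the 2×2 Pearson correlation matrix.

Step 1 — column means:
  mean(X) = (8 + 5 + 7 + 3 + 4 + 7) / 6 = 34/6 = 5.6667
  mean(Y) = (2 + 3 + 4 + 3 + 3 + 1) / 6 = 16/6 = 2.6667

Step 2 — sample variances and covariances s[i,j] = (1/(n-1)) · Σ_k (x_{k,i} - mean_i) · (x_{k,j} - mean_j), with n-1 = 5:
  s[X,X] = ((2.3333)·(2.3333) + (-0.6667)·(-0.6667) + (1.3333)·(1.3333) + (-2.6667)·(-2.6667) + (-1.6667)·(-1.6667) + (1.3333)·(1.3333)) / 5 = 19.3333/5 = 3.8667
  s[X,Y] = ((2.3333)·(-0.6667) + (-0.6667)·(0.3333) + (1.3333)·(1.3333) + (-2.6667)·(0.3333) + (-1.6667)·(0.3333) + (1.3333)·(-1.6667)) / 5 = -3.6667/5 = -0.7333
  s[Y,Y] = ((-0.6667)·(-0.6667) + (0.3333)·(0.3333) + (1.3333)·(1.3333) + (0.3333)·(0.3333) + (0.3333)·(0.3333) + (-1.6667)·(-1.6667)) / 5 = 5.3333/5 = 1.0667
  Sample standard deviations s_i = √(s[i,i]):
  s(X) = √(3.8667) = 1.9664
  s(Y) = √(1.0667) = 1.0328

Step 3 — r_{ij} = s_{ij} / (s_i · s_j):
  r[X,X] = 1 (diagonal).
  r[X,Y] = -0.7333 / (1.9664 · 1.0328) = -0.7333 / 2.0309 = -0.3611
  r[Y,Y] = 1 (diagonal).

R is symmetric with unit diagonal. Assembling:

R = [[1, -0.3611],
 [-0.3611, 1]]


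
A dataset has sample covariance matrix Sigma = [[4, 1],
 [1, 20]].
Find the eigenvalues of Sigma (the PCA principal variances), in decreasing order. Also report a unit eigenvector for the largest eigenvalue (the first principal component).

Step 1 — characteristic polynomial of 2×2 Sigma:
  det(Sigma - λI) = λ² - trace · λ + det = 0.
  trace = 4 + 20 = 24, det = 4·20 - (1)² = 79.
Step 2 — discriminant:
  Δ = trace² - 4·det = 576 - 316 = 260.
Step 3 — eigenvalues:
  λ = (trace ± √Δ)/2 = (24 ± 16.1245)/2,
  λ_1 = 20.0623,  λ_2 = 3.9377.

Step 4 — unit eigenvector for λ_1: solve (Sigma - λ_1 I)v = 0. First row:
  (4 - 20.0623)·v_x + (1)·v_y = 0, i.e. (-16.0623)·v_x + (1)·v_y = 0,
  so v ∝ (b, λ_1 - a) = (1, 16.0623) = u.
  ||u|| = √((1)² + (16.0623)²) = √(258.9961) ≈ 16.0934,
  v_1 = u/||u|| ≈ (0.0621, 0.9981) (||v_1|| = 1).

λ_1 = 20.0623,  λ_2 = 3.9377;  v_1 ≈ (0.0621, 0.9981)


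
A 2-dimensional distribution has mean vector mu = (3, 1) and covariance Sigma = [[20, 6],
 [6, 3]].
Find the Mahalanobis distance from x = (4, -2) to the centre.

Step 1 — centre the observation: (x - mu) = (1, -3).

Step 2 — invert Sigma. det(Sigma) = 20·3 - (6)² = 24.
  Sigma^{-1} = (1/det) · [[d, -b], [-b, a]] = [[0.125, -0.25],
 [-0.25, 0.8333]].

Step 3 — form the quadratic (x - mu)^T · Sigma^{-1} · (x - mu):
  Sigma^{-1} · (x - mu) = (0.875, -2.75).
  (x - mu)^T · [Sigma^{-1} · (x - mu)] = (1)·(0.875) + (-3)·(-2.75) = 9.125.

Step 4 — take square root: d = √(9.125) ≈ 3.0208.

d(x, mu) = √(9.125) ≈ 3.0208


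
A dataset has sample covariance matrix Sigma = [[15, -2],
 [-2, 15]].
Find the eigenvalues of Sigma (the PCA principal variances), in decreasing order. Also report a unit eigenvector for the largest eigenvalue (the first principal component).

Step 1 — characteristic polynomial of 2×2 Sigma:
  det(Sigma - λI) = λ² - trace · λ + det = 0.
  trace = 15 + 15 = 30, det = 15·15 - (-2)² = 221.
Step 2 — discriminant:
  Δ = trace² - 4·det = 900 - 884 = 16.
Step 3 — eigenvalues:
  λ = (trace ± √Δ)/2 = (30 ± 4)/2,
  λ_1 = 17,  λ_2 = 13.

Step 4 — unit eigenvector for λ_1: solve (Sigma - λ_1 I)v = 0. First row:
  (15 - 17)·v_x + (-2)·v_y = 0, i.e. (-2)·v_x + (-2)·v_y = 0,
  so v ∝ (b, λ_1 - a) = (-2, 2); multiply by -1 so the first entry is positive: u = (2, -2).
  ||u|| = √((2)² + (-2)²) = √(8) ≈ 2.8284,
  v_1 = u/||u|| ≈ (0.7071, -0.7071) (||v_1|| = 1).

λ_1 = 17,  λ_2 = 13;  v_1 ≈ (0.7071, -0.7071)


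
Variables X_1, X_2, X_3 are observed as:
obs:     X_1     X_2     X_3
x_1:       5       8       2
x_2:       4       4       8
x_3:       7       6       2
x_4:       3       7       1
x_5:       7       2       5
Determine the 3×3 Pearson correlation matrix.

Step 1 — column means:
  mean(X_1) = (5 + 4 + 7 + 3 + 7) / 5 = 26/5 = 5.2
  mean(X_2) = (8 + 4 + 6 + 7 + 2) / 5 = 27/5 = 5.4
  mean(X_3) = (2 + 8 + 2 + 1 + 5) / 5 = 18/5 = 3.6

Step 2 — sample variances and covariances s[i,j] = (1/(n-1)) · Σ_k (x_{k,i} - mean_i) · (x_{k,j} - mean_j), with n-1 = 4:
  s[X_1,X_1] = ((-0.2)·(-0.2) + (-1.2)·(-1.2) + (1.8)·(1.8) + (-2.2)·(-2.2) + (1.8)·(1.8)) / 4 = 12.8/4 = 3.2
  s[X_1,X_2] = ((-0.2)·(2.6) + (-1.2)·(-1.4) + (1.8)·(0.6) + (-2.2)·(1.6) + (1.8)·(-3.4)) / 4 = -7.4/4 = -1.85
  s[X_1,X_3] = ((-0.2)·(-1.6) + (-1.2)·(4.4) + (1.8)·(-1.6) + (-2.2)·(-2.6) + (1.8)·(1.4)) / 4 = 0.4/4 = 0.1
  s[X_2,X_2] = ((2.6)·(2.6) + (-1.4)·(-1.4) + (0.6)·(0.6) + (1.6)·(1.6) + (-3.4)·(-3.4)) / 4 = 23.2/4 = 5.8
  s[X_2,X_3] = ((2.6)·(-1.6) + (-1.4)·(4.4) + (0.6)·(-1.6) + (1.6)·(-2.6) + (-3.4)·(1.4)) / 4 = -20.2/4 = -5.05
  s[X_3,X_3] = ((-1.6)·(-1.6) + (4.4)·(4.4) + (-1.6)·(-1.6) + (-2.6)·(-2.6) + (1.4)·(1.4)) / 4 = 33.2/4 = 8.3
  Sample standard deviations s_i = √(s[i,i]):
  s(X_1) = √(3.2) = 1.7889
  s(X_2) = √(5.8) = 2.4083
  s(X_3) = √(8.3) = 2.881

Step 3 — r_{ij} = s_{ij} / (s_i · s_j):
  r[X_1,X_1] = 1 (diagonal).
  r[X_1,X_2] = -1.85 / (1.7889 · 2.4083) = -1.85 / 4.3081 = -0.4294
  r[X_1,X_3] = 0.1 / (1.7889 · 2.881) = 0.1 / 5.1536 = 0.0194
  r[X_2,X_2] = 1 (diagonal).
  r[X_2,X_3] = -5.05 / (2.4083 · 2.881) = -5.05 / 6.9383 = -0.7278
  r[X_3,X_3] = 1 (diagonal).

R is symmetric with unit diagonal. Assembling:

R = [[1, -0.4294, 0.0194],
 [-0.4294, 1, -0.7278],
 [0.0194, -0.7278, 1]]


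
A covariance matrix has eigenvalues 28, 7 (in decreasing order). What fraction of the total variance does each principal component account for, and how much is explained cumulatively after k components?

Step 1 — total variance = trace(Sigma) = Σ λ_i = 28 + 7 = 35.

Step 2 — fraction explained by component i = λ_i / Σ λ:
  PC1: 28/35 = 0.8
  PC2: 7/35 = 0.2

Step 3 — cumulative fraction after k components = (λ_1 + ... + λ_k) / Σ λ:
  k = 1: 28/35 = 0.8
  k = 2: (28 + 7)/35 = 35/35 = 1

Summary (fraction, with percent):

explained: PC1 0.8 (80%), PC2 0.2 (20%);  cumulative: 0.8, 1


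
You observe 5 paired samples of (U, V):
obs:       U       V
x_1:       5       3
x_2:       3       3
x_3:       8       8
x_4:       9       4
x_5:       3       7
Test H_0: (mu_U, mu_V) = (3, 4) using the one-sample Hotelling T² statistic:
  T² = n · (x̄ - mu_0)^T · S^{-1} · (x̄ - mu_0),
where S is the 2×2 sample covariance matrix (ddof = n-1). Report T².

Step 1 — sample mean vector:
  mean(U) = (5 + 3 + 8 + 9 + 3) / 5 = 28/5 = 5.6
  mean(V) = (3 + 3 + 8 + 4 + 7) / 5 = 25/5 = 5
  x̄ = (5.6, 5),  deviation x̄ - mu_0 = (5.6, 5) - (3, 4) = (2.6, 1).

Step 2 — sample covariance matrix, S[i,j] = (1/(n-1)) · Σ_k (x_{k,i} - mean_i) · (x_{k,j} - mean_j), divisor n-1 = 4:
  S[U,U] = ((-0.6)·(-0.6) + (-2.6)·(-2.6) + (2.4)·(2.4) + (3.4)·(3.4) + (-2.6)·(-2.6)) / 4 = 31.2/4 = 7.8
  S[U,V] = ((-0.6)·(-2) + (-2.6)·(-2) + (2.4)·(3) + (3.4)·(-1) + (-2.6)·(2)) / 4 = 5/4 = 1.25
  S[V,V] = ((-2)·(-2) + (-2)·(-2) + (3)·(3) + (-1)·(-1) + (2)·(2)) / 4 = 22/4 = 5.5
  S = [[7.8, 1.25],
 [1.25, 5.5]].

Step 3 — invert S. det(S) = 7.8·5.5 - (1.25)² = 41.3375.
  S^{-1} = (1/det) · [[d, -b], [-b, a]] = [[0.1331, -0.0302],
 [-0.0302, 0.1887]].

Step 4 — quadratic form (x̄ - mu_0)^T · S^{-1} · (x̄ - mu_0):
  S^{-1} · (x̄ - mu_0) = (0.3157, 0.1101),
  (x̄ - mu_0)^T · [...] = (2.6)·(0.3157) + (1)·(0.1101) = 0.9309.

Step 5 — scale by n: T² = 5 · 0.9309 = 4.6544.

T² ≈ 4.6544


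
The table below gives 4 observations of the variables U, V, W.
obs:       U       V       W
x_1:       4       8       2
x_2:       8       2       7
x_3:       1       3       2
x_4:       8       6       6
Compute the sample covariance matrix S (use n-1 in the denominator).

Step 1 — column means:
  mean(U) = (4 + 8 + 1 + 8) / 4 = 21/4 = 5.25
  mean(V) = (8 + 2 + 3 + 6) / 4 = 19/4 = 4.75
  mean(W) = (2 + 7 + 2 + 6) / 4 = 17/4 = 4.25

Step 2 — sample covariance S[i,j] = (1/(n-1)) · Σ_k (x_{k,i} - mean_i) · (x_{k,j} - mean_j), with n-1 = 3.
  S[U,U] = ((-1.25)·(-1.25) + (2.75)·(2.75) + (-4.25)·(-4.25) + (2.75)·(2.75)) / 3 = 34.75/3 = 11.5833
  S[U,V] = ((-1.25)·(3.25) + (2.75)·(-2.75) + (-4.25)·(-1.75) + (2.75)·(1.25)) / 3 = -0.75/3 = -0.25
  S[U,W] = ((-1.25)·(-2.25) + (2.75)·(2.75) + (-4.25)·(-2.25) + (2.75)·(1.75)) / 3 = 24.75/3 = 8.25
  S[V,V] = ((3.25)·(3.25) + (-2.75)·(-2.75) + (-1.75)·(-1.75) + (1.25)·(1.25)) / 3 = 22.75/3 = 7.5833
  S[V,W] = ((3.25)·(-2.25) + (-2.75)·(2.75) + (-1.75)·(-2.25) + (1.25)·(1.75)) / 3 = -8.75/3 = -2.9167
  S[W,W] = ((-2.25)·(-2.25) + (2.75)·(2.75) + (-2.25)·(-2.25) + (1.75)·(1.75)) / 3 = 20.75/3 = 6.9167

S is symmetric (S[j,i] = S[i,j]). Assembling:

S = [[11.5833, -0.25, 8.25],
 [-0.25, 7.5833, -2.9167],
 [8.25, -2.9167, 6.9167]]


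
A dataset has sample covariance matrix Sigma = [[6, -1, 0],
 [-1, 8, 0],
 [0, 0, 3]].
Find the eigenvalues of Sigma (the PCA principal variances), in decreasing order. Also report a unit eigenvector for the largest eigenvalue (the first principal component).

Step 1 — characteristic polynomial p(λ) = det(λI - Sigma) = λ³ - tr·λ² + c_1·λ - det, where tr = trace, c_1 = sum of the principal 2×2 minors, det = det(Sigma):
  tr = 6 + 8 + 3 = 17,
  c_1 = (6·8 - (-1)²) + (6·3 - (0)²) + (8·3 - (0)²) = 47 + 18 + 24 = 89,
  det = 6·(8·3 - (0)²) - (-1)·((-1)·3 - (0)·(0)) + (0)·((-1)·(0) - 8·(0)) = 6·(24) - (-1)·(-3) + (0)·(0) = 141.
  So p(λ) = λ³ - 17λ² + 89λ - 141.
Step 2 — look for an integer root (rational root theorem: any rational root is an integer divisor of 141). Testing λ = 3:
  p(3) = 27 - 153 + 267 - 141 = 0  ✓
  Dividing out (λ - 3): p(λ) = (λ - 3)(λ² - 14λ + 47).
Step 3 — remaining eigenvalues from the quadratic λ² - 14λ + 47 = 0:
  Δ = 14² - 4·47 = 196 - 188 = 8,  λ = (14 ± √8)/2 = (14 ± 2.8284)/2 ≈ 8.4142 or 5.5858.
  Sorted: λ_1 = 8.4142,  λ_2 = 5.5858,  λ_3 = 3  (check: sum = 17 = tr ✓).

Step 4 — unit eigenvector for λ_1 ≈ 8.4142: v spans the null space of (Sigma - λ_1 I), whose rows are
  r_1 = (-2.4142, -1, 0),  r_2 = (-1, -0.4142, 0),  r_3 = (0, 0, -5.4142).
  v is orthogonal to every row, so take v ∝ r_1 × r_3 = ((-1)·(-5.4142) - (0)·(0), (0)·(0) - (-2.4142)·(-5.4142), (-2.4142)·(0) - (-1)·(0)) ≈ (5.4142, -13.0711, 0).
  Let u = (5.4142, -13.0711, 0).
  ||u|| = √((5.4142)² + (-13.0711)² + (0)²) = √(200.1665) ≈ 14.148,  v_1 = u/||u|| ≈ (0.3827, -0.9239, 0) (||v_1|| = 1).

λ_1 = 8.4142,  λ_2 = 5.5858,  λ_3 = 3;  v_1 ≈ (0.3827, -0.9239, 0)


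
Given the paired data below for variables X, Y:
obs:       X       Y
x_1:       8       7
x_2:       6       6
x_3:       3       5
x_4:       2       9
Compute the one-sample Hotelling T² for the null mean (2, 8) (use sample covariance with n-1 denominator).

Step 1 — sample mean vector:
  mean(X) = (8 + 6 + 3 + 2) / 4 = 19/4 = 4.75
  mean(Y) = (7 + 6 + 5 + 9) / 4 = 27/4 = 6.75
  x̄ = (4.75, 6.75),  deviation x̄ - mu_0 = (4.75, 6.75) - (2, 8) = (2.75, -1.25).

Step 2 — sample covariance matrix, S[i,j] = (1/(n-1)) · Σ_k (x_{k,i} - mean_i) · (x_{k,j} - mean_j), divisor n-1 = 3:
  S[X,X] = ((3.25)·(3.25) + (1.25)·(1.25) + (-1.75)·(-1.75) + (-2.75)·(-2.75)) / 3 = 22.75/3 = 7.5833
  S[X,Y] = ((3.25)·(0.25) + (1.25)·(-0.75) + (-1.75)·(-1.75) + (-2.75)·(2.25)) / 3 = -3.25/3 = -1.0833
  S[Y,Y] = ((0.25)·(0.25) + (-0.75)·(-0.75) + (-1.75)·(-1.75) + (2.25)·(2.25)) / 3 = 8.75/3 = 2.9167
  S = [[7.5833, -1.0833],
 [-1.0833, 2.9167]].

Step 3 — invert S. det(S) = 7.5833·2.9167 - (-1.0833)² = 20.9444.
  S^{-1} = (1/det) · [[d, -b], [-b, a]] = [[0.1393, 0.0517],
 [0.0517, 0.3621]].

Step 4 — quadratic form (x̄ - mu_0)^T · S^{-1} · (x̄ - mu_0):
  S^{-1} · (x̄ - mu_0) = (0.3183, -0.3103),
  (x̄ - mu_0)^T · [...] = (2.75)·(0.3183) + (-1.25)·(-0.3103) = 1.2633.

Step 5 — scale by n: T² = 4 · 1.2633 = 5.0531.

T² ≈ 5.0531


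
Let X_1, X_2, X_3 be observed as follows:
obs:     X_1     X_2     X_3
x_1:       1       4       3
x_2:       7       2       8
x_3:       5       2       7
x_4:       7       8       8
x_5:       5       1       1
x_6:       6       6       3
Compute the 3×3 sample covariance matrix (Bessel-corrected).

Step 1 — column means:
  mean(X_1) = (1 + 7 + 5 + 7 + 5 + 6) / 6 = 31/6 = 5.1667
  mean(X_2) = (4 + 2 + 2 + 8 + 1 + 6) / 6 = 23/6 = 3.8333
  mean(X_3) = (3 + 8 + 7 + 8 + 1 + 3) / 6 = 30/6 = 5

Step 2 — sample covariance S[i,j] = (1/(n-1)) · Σ_k (x_{k,i} - mean_i) · (x_{k,j} - mean_j), with n-1 = 5.
  S[X_1,X_1] = ((-4.1667)·(-4.1667) + (1.8333)·(1.8333) + (-0.1667)·(-0.1667) + (1.8333)·(1.8333) + (-0.1667)·(-0.1667) + (0.8333)·(0.8333)) / 5 = 24.8333/5 = 4.9667
  S[X_1,X_2] = ((-4.1667)·(0.1667) + (1.8333)·(-1.8333) + (-0.1667)·(-1.8333) + (1.8333)·(4.1667) + (-0.1667)·(-2.8333) + (0.8333)·(2.1667)) / 5 = 6.1667/5 = 1.2333
  S[X_1,X_3] = ((-4.1667)·(-2) + (1.8333)·(3) + (-0.1667)·(2) + (1.8333)·(3) + (-0.1667)·(-4) + (0.8333)·(-2)) / 5 = 18/5 = 3.6
  S[X_2,X_2] = ((0.1667)·(0.1667) + (-1.8333)·(-1.8333) + (-1.8333)·(-1.8333) + (4.1667)·(4.1667) + (-2.8333)·(-2.8333) + (2.1667)·(2.1667)) / 5 = 36.8333/5 = 7.3667
  S[X_2,X_3] = ((0.1667)·(-2) + (-1.8333)·(3) + (-1.8333)·(2) + (4.1667)·(3) + (-2.8333)·(-4) + (2.1667)·(-2)) / 5 = 10/5 = 2
  S[X_3,X_3] = ((-2)·(-2) + (3)·(3) + (2)·(2) + (3)·(3) + (-4)·(-4) + (-2)·(-2)) / 5 = 46/5 = 9.2

S is symmetric (S[j,i] = S[i,j]). Assembling:

S = [[4.9667, 1.2333, 3.6],
 [1.2333, 7.3667, 2],
 [3.6, 2, 9.2]]


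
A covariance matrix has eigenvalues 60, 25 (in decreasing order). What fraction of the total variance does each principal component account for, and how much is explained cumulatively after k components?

Step 1 — total variance = trace(Sigma) = Σ λ_i = 60 + 25 = 85.

Step 2 — fraction explained by component i = λ_i / Σ λ:
  PC1: 60/85 = 0.7059
  PC2: 25/85 = 0.2941

Step 3 — cumulative fraction after k components = (λ_1 + ... + λ_k) / Σ λ:
  k = 1: 60/85 = 0.7059
  k = 2: (60 + 25)/85 = 85/85 = 1

Summary (fraction, with percent):

explained: PC1 0.7059 (70.59%), PC2 0.2941 (29.41%);  cumulative: 0.7059, 1


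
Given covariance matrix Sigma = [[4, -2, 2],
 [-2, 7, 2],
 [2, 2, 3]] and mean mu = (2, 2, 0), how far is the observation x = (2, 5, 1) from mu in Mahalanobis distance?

Step 1 — centre the observation: (x - mu) = (0, 3, 1).

Step 2 — invert Sigma (cofactor / det for 3×3, or solve directly):
  Sigma^{-1} = [[1.4167, 0.8333, -1.5],
 [0.8333, 0.6667, -1],
 [-1.5, -1, 2]].

Step 3 — form the quadratic (x - mu)^T · Sigma^{-1} · (x - mu):
  Sigma^{-1} · (x - mu) = (1, 1, -1).
  (x - mu)^T · [Sigma^{-1} · (x - mu)] = (0)·(1) + (3)·(1) + (1)·(-1) = 2.

Step 4 — take square root: d = √(2) ≈ 1.4142.

d(x, mu) = √(2) ≈ 1.4142


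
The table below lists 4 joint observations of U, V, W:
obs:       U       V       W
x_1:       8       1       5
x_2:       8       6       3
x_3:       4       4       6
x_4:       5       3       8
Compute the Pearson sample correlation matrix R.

Step 1 — column means:
  mean(U) = (8 + 8 + 4 + 5) / 4 = 25/4 = 6.25
  mean(V) = (1 + 6 + 4 + 3) / 4 = 14/4 = 3.5
  mean(W) = (5 + 3 + 6 + 8) / 4 = 22/4 = 5.5

Step 2 — sample variances and covariances s[i,j] = (1/(n-1)) · Σ_k (x_{k,i} - mean_i) · (x_{k,j} - mean_j), with n-1 = 3:
  s[U,U] = ((1.75)·(1.75) + (1.75)·(1.75) + (-2.25)·(-2.25) + (-1.25)·(-1.25)) / 3 = 12.75/3 = 4.25
  s[U,V] = ((1.75)·(-2.5) + (1.75)·(2.5) + (-2.25)·(0.5) + (-1.25)·(-0.5)) / 3 = -0.5/3 = -0.1667
  s[U,W] = ((1.75)·(-0.5) + (1.75)·(-2.5) + (-2.25)·(0.5) + (-1.25)·(2.5)) / 3 = -9.5/3 = -3.1667
  s[V,V] = ((-2.5)·(-2.5) + (2.5)·(2.5) + (0.5)·(0.5) + (-0.5)·(-0.5)) / 3 = 13/3 = 4.3333
  s[V,W] = ((-2.5)·(-0.5) + (2.5)·(-2.5) + (0.5)·(0.5) + (-0.5)·(2.5)) / 3 = -6/3 = -2
  s[W,W] = ((-0.5)·(-0.5) + (-2.5)·(-2.5) + (0.5)·(0.5) + (2.5)·(2.5)) / 3 = 13/3 = 4.3333
  Sample standard deviations s_i = √(s[i,i]):
  s(U) = √(4.25) = 2.0616
  s(V) = √(4.3333) = 2.0817
  s(W) = √(4.3333) = 2.0817

Step 3 — r_{ij} = s_{ij} / (s_i · s_j):
  r[U,U] = 1 (diagonal).
  r[U,V] = -0.1667 / (2.0616 · 2.0817) = -0.1667 / 4.2915 = -0.0388
  r[U,W] = -3.1667 / (2.0616 · 2.0817) = -3.1667 / 4.2915 = -0.7379
  r[V,V] = 1 (diagonal).
  r[V,W] = -2 / (2.0817 · 2.0817) = -2 / 4.3333 = -0.4615
  r[W,W] = 1 (diagonal).

R is symmetric with unit diagonal. Assembling:

R = [[1, -0.0388, -0.7379],
 [-0.0388, 1, -0.4615],
 [-0.7379, -0.4615, 1]]


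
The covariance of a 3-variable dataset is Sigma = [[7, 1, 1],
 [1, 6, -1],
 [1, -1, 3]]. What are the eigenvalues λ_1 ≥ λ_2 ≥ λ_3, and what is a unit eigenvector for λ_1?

Step 1 — characteristic polynomial p(λ) = det(λI - Sigma) = λ³ - tr·λ² + c_1·λ - det, where tr = trace, c_1 = sum of the principal 2×2 minors, det = det(Sigma):
  tr = 7 + 6 + 3 = 16,
  c_1 = (7·6 - (1)²) + (7·3 - (1)²) + (6·3 - (-1)²) = 41 + 20 + 17 = 78,
  det = 7·(6·3 - (-1)²) - (1)·((1)·3 - (-1)·(1)) + (1)·((1)·(-1) - 6·(1)) = 7·(17) - (1)·(4) + (1)·(-7) = 108.
  So p(λ) = λ³ - 16λ² + 78λ - 108.
Step 2 — look for an integer root (rational root theorem: any rational root is an integer divisor of 108). Testing λ = 6:
  p(6) = 216 - 576 + 468 - 108 = 0  ✓
  Dividing out (λ - 6): p(λ) = (λ - 6)(λ² - 10λ + 18).
Step 3 — remaining eigenvalues from the quadratic λ² - 10λ + 18 = 0:
  Δ = 10² - 4·18 = 100 - 72 = 28,  λ = (10 ± √28)/2 = (10 ± 5.2915)/2 ≈ 7.6458 or 2.3542.
  Sorted: λ_1 = 7.6458,  λ_2 = 6,  λ_3 = 2.3542  (check: sum = 16 = tr ✓).

Step 4 — unit eigenvector for λ_1 ≈ 7.6458: v spans the null space of (Sigma - λ_1 I), whose rows are
  r_1 = (-0.6458, 1, 1),  r_2 = (1, -1.6458, -1),  r_3 = (1, -1, -4.6458).
  v is orthogonal to every row, so take v ∝ r_2 × r_3 = ((-1.6458)·(-4.6458) - (-1)·(-1), (-1)·(1) - (1)·(-4.6458), (1)·(-1) - (-1.6458)·(1)) ≈ (6.6458, 3.6458, 0.6458).
  Let u = (6.6458, 3.6458, 0.6458).
  ||u|| = √((6.6458)² + (3.6458)² + (0.6458)²) = √(57.8745) ≈ 7.6075,  v_1 = u/||u|| ≈ (0.8736, 0.4792, 0.0849) (||v_1|| = 1).

λ_1 = 7.6458,  λ_2 = 6,  λ_3 = 2.3542;  v_1 ≈ (0.8736, 0.4792, 0.0849)


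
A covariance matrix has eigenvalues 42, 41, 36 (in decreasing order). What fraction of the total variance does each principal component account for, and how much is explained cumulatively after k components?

Step 1 — total variance = trace(Sigma) = Σ λ_i = 42 + 41 + 36 = 119.

Step 2 — fraction explained by component i = λ_i / Σ λ:
  PC1: 42/119 = 0.3529
  PC2: 41/119 = 0.3445
  PC3: 36/119 = 0.3025

Step 3 — cumulative fraction after k components = (λ_1 + ... + λ_k) / Σ λ:
  k = 1: 42/119 = 0.3529
  k = 2: (42 + 41)/119 = 83/119 = 0.6975
  k = 3: (42 + 41 + 36)/119 = 119/119 = 1

Summary (fraction, with percent):

explained: PC1 0.3529 (35.29%), PC2 0.3445 (34.45%), PC3 0.3025 (30.25%);  cumulative: 0.3529, 0.6975, 1


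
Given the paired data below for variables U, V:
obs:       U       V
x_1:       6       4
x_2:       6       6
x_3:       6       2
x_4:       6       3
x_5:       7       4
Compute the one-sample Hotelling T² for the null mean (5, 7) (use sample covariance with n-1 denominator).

Step 1 — sample mean vector:
  mean(U) = (6 + 6 + 6 + 6 + 7) / 5 = 31/5 = 6.2
  mean(V) = (4 + 6 + 2 + 3 + 4) / 5 = 19/5 = 3.8
  x̄ = (6.2, 3.8),  deviation x̄ - mu_0 = (6.2, 3.8) - (5, 7) = (1.2, -3.2).

Step 2 — sample covariance matrix, S[i,j] = (1/(n-1)) · Σ_k (x_{k,i} - mean_i) · (x_{k,j} - mean_j), divisor n-1 = 4:
  S[U,U] = ((-0.2)·(-0.2) + (-0.2)·(-0.2) + (-0.2)·(-0.2) + (-0.2)·(-0.2) + (0.8)·(0.8)) / 4 = 0.8/4 = 0.2
  S[U,V] = ((-0.2)·(0.2) + (-0.2)·(2.2) + (-0.2)·(-1.8) + (-0.2)·(-0.8) + (0.8)·(0.2)) / 4 = 0.2/4 = 0.05
  S[V,V] = ((0.2)·(0.2) + (2.2)·(2.2) + (-1.8)·(-1.8) + (-0.8)·(-0.8) + (0.2)·(0.2)) / 4 = 8.8/4 = 2.2
  S = [[0.2, 0.05],
 [0.05, 2.2]].

Step 3 — invert S. det(S) = 0.2·2.2 - (0.05)² = 0.4375.
  S^{-1} = (1/det) · [[d, -b], [-b, a]] = [[5.0286, -0.1143],
 [-0.1143, 0.4571]].

Step 4 — quadratic form (x̄ - mu_0)^T · S^{-1} · (x̄ - mu_0):
  S^{-1} · (x̄ - mu_0) = (6.4, -1.6),
  (x̄ - mu_0)^T · [...] = (1.2)·(6.4) + (-3.2)·(-1.6) = 12.8.

Step 5 — scale by n: T² = 5 · 12.8 = 64.

T² ≈ 64


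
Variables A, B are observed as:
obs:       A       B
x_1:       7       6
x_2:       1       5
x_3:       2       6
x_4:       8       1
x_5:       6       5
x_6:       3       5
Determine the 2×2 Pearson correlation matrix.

Step 1 — column means:
  mean(A) = (7 + 1 + 2 + 8 + 6 + 3) / 6 = 27/6 = 4.5
  mean(B) = (6 + 5 + 6 + 1 + 5 + 5) / 6 = 28/6 = 4.6667

Step 2 — sample variances and covariances s[i,j] = (1/(n-1)) · Σ_k (x_{k,i} - mean_i) · (x_{k,j} - mean_j), with n-1 = 5:
  s[A,A] = ((2.5)·(2.5) + (-3.5)·(-3.5) + (-2.5)·(-2.5) + (3.5)·(3.5) + (1.5)·(1.5) + (-1.5)·(-1.5)) / 5 = 41.5/5 = 8.3
  s[A,B] = ((2.5)·(1.3333) + (-3.5)·(0.3333) + (-2.5)·(1.3333) + (3.5)·(-3.6667) + (1.5)·(0.3333) + (-1.5)·(0.3333)) / 5 = -14/5 = -2.8
  s[B,B] = ((1.3333)·(1.3333) + (0.3333)·(0.3333) + (1.3333)·(1.3333) + (-3.6667)·(-3.6667) + (0.3333)·(0.3333) + (0.3333)·(0.3333)) / 5 = 17.3333/5 = 3.4667
  Sample standard deviations s_i = √(s[i,i]):
  s(A) = √(8.3) = 2.881
  s(B) = √(3.4667) = 1.8619

Step 3 — r_{ij} = s_{ij} / (s_i · s_j):
  r[A,A] = 1 (diagonal).
  r[A,B] = -2.8 / (2.881 · 1.8619) = -2.8 / 5.3641 = -0.522
  r[B,B] = 1 (diagonal).

R is symmetric with unit diagonal. Assembling:

R = [[1, -0.522],
 [-0.522, 1]]


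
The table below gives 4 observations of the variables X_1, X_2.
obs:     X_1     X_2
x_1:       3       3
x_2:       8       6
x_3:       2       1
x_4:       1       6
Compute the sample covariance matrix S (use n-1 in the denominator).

Step 1 — column means:
  mean(X_1) = (3 + 8 + 2 + 1) / 4 = 14/4 = 3.5
  mean(X_2) = (3 + 6 + 1 + 6) / 4 = 16/4 = 4

Step 2 — sample covariance S[i,j] = (1/(n-1)) · Σ_k (x_{k,i} - mean_i) · (x_{k,j} - mean_j), with n-1 = 3.
  S[X_1,X_1] = ((-0.5)·(-0.5) + (4.5)·(4.5) + (-1.5)·(-1.5) + (-2.5)·(-2.5)) / 3 = 29/3 = 9.6667
  S[X_1,X_2] = ((-0.5)·(-1) + (4.5)·(2) + (-1.5)·(-3) + (-2.5)·(2)) / 3 = 9/3 = 3
  S[X_2,X_2] = ((-1)·(-1) + (2)·(2) + (-3)·(-3) + (2)·(2)) / 3 = 18/3 = 6

S is symmetric (S[j,i] = S[i,j]). Assembling:

S = [[9.6667, 3],
 [3, 6]]


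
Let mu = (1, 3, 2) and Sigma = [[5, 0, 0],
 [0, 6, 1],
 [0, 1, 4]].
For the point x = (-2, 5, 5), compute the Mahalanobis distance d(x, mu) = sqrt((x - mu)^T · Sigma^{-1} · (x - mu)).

Step 1 — centre the observation: (x - mu) = (-3, 2, 3).

Step 2 — invert Sigma (cofactor / det for 3×3, or solve directly):
  Sigma^{-1} = [[0.2, 0, 0],
 [0, 0.1739, -0.0435],
 [0, -0.0435, 0.2609]].

Step 3 — form the quadratic (x - mu)^T · Sigma^{-1} · (x - mu):
  Sigma^{-1} · (x - mu) = (-0.6, 0.2174, 0.6957).
  (x - mu)^T · [Sigma^{-1} · (x - mu)] = (-3)·(-0.6) + (2)·(0.2174) + (3)·(0.6957) = 4.3217.

Step 4 — take square root: d = √(4.3217) ≈ 2.0789.

d(x, mu) = √(4.3217) ≈ 2.0789


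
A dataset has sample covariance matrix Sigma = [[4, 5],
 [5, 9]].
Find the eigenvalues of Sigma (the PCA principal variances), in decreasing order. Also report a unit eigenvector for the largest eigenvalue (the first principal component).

Step 1 — characteristic polynomial of 2×2 Sigma:
  det(Sigma - λI) = λ² - trace · λ + det = 0.
  trace = 4 + 9 = 13, det = 4·9 - (5)² = 11.
Step 2 — discriminant:
  Δ = trace² - 4·det = 169 - 44 = 125.
Step 3 — eigenvalues:
  λ = (trace ± √Δ)/2 = (13 ± 11.1803)/2,
  λ_1 = 12.0902,  λ_2 = 0.9098.

Step 4 — unit eigenvector for λ_1: solve (Sigma - λ_1 I)v = 0. First row:
  (4 - 12.0902)·v_x + (5)·v_y = 0, i.e. (-8.0902)·v_x + (5)·v_y = 0,
  so v ∝ (b, λ_1 - a) = (5, 8.0902) = u.
  ||u|| = √((5)² + (8.0902)²) = √(90.4508) ≈ 9.5106,
  v_1 = u/||u|| ≈ (0.5257, 0.8507) (||v_1|| = 1).

λ_1 = 12.0902,  λ_2 = 0.9098;  v_1 ≈ (0.5257, 0.8507)


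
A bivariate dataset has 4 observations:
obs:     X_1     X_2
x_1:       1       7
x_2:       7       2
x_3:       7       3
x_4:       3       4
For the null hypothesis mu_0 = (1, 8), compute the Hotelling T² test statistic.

Step 1 — sample mean vector:
  mean(X_1) = (1 + 7 + 7 + 3) / 4 = 18/4 = 4.5
  mean(X_2) = (7 + 2 + 3 + 4) / 4 = 16/4 = 4
  x̄ = (4.5, 4),  deviation x̄ - mu_0 = (4.5, 4) - (1, 8) = (3.5, -4).

Step 2 — sample covariance matrix, S[i,j] = (1/(n-1)) · Σ_k (x_{k,i} - mean_i) · (x_{k,j} - mean_j), divisor n-1 = 3:
  S[X_1,X_1] = ((-3.5)·(-3.5) + (2.5)·(2.5) + (2.5)·(2.5) + (-1.5)·(-1.5)) / 3 = 27/3 = 9
  S[X_1,X_2] = ((-3.5)·(3) + (2.5)·(-2) + (2.5)·(-1) + (-1.5)·(0)) / 3 = -18/3 = -6
  S[X_2,X_2] = ((3)·(3) + (-2)·(-2) + (-1)·(-1) + (0)·(0)) / 3 = 14/3 = 4.6667
  S = [[9, -6],
 [-6, 4.6667]].

Step 3 — invert S. det(S) = 9·4.6667 - (-6)² = 6.
  S^{-1} = (1/det) · [[d, -b], [-b, a]] = [[0.7778, 1],
 [1, 1.5]].

Step 4 — quadratic form (x̄ - mu_0)^T · S^{-1} · (x̄ - mu_0):
  S^{-1} · (x̄ - mu_0) = (-1.2778, -2.5),
  (x̄ - mu_0)^T · [...] = (3.5)·(-1.2778) + (-4)·(-2.5) = 5.5278.

Step 5 — scale by n: T² = 4 · 5.5278 = 22.1111.

T² ≈ 22.1111


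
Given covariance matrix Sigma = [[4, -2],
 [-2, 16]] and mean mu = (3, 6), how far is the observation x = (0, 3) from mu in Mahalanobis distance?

Step 1 — centre the observation: (x - mu) = (-3, -3).

Step 2 — invert Sigma. det(Sigma) = 4·16 - (-2)² = 60.
  Sigma^{-1} = (1/det) · [[d, -b], [-b, a]] = [[0.2667, 0.0333],
 [0.0333, 0.0667]].

Step 3 — form the quadratic (x - mu)^T · Sigma^{-1} · (x - mu):
  Sigma^{-1} · (x - mu) = (-0.9, -0.3).
  (x - mu)^T · [Sigma^{-1} · (x - mu)] = (-3)·(-0.9) + (-3)·(-0.3) = 3.6.

Step 4 — take square root: d = √(3.6) ≈ 1.8974.

d(x, mu) = √(3.6) ≈ 1.8974


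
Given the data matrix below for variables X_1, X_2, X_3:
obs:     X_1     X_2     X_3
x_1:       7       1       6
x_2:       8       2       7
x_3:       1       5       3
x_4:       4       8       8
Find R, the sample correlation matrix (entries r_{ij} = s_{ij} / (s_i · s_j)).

Step 1 — column means:
  mean(X_1) = (7 + 8 + 1 + 4) / 4 = 20/4 = 5
  mean(X_2) = (1 + 2 + 5 + 8) / 4 = 16/4 = 4
  mean(X_3) = (6 + 7 + 3 + 8) / 4 = 24/4 = 6

Step 2 — sample variances and covariances s[i,j] = (1/(n-1)) · Σ_k (x_{k,i} - mean_i) · (x_{k,j} - mean_j), with n-1 = 3:
  s[X_1,X_1] = ((2)·(2) + (3)·(3) + (-4)·(-4) + (-1)·(-1)) / 3 = 30/3 = 10
  s[X_1,X_2] = ((2)·(-3) + (3)·(-2) + (-4)·(1) + (-1)·(4)) / 3 = -20/3 = -6.6667
  s[X_1,X_3] = ((2)·(0) + (3)·(1) + (-4)·(-3) + (-1)·(2)) / 3 = 13/3 = 4.3333
  s[X_2,X_2] = ((-3)·(-3) + (-2)·(-2) + (1)·(1) + (4)·(4)) / 3 = 30/3 = 10
  s[X_2,X_3] = ((-3)·(0) + (-2)·(1) + (1)·(-3) + (4)·(2)) / 3 = 3/3 = 1
  s[X_3,X_3] = ((0)·(0) + (1)·(1) + (-3)·(-3) + (2)·(2)) / 3 = 14/3 = 4.6667
  Sample standard deviations s_i = √(s[i,i]):
  s(X_1) = √(10) = 3.1623
  s(X_2) = √(10) = 3.1623
  s(X_3) = √(4.6667) = 2.1602

Step 3 — r_{ij} = s_{ij} / (s_i · s_j):
  r[X_1,X_1] = 1 (diagonal).
  r[X_1,X_2] = -6.6667 / (3.1623 · 3.1623) = -6.6667 / 10 = -0.6667
  r[X_1,X_3] = 4.3333 / (3.1623 · 2.1602) = 4.3333 / 6.8313 = 0.6343
  r[X_2,X_2] = 1 (diagonal).
  r[X_2,X_3] = 1 / (3.1623 · 2.1602) = 1 / 6.8313 = 0.1464
  r[X_3,X_3] = 1 (diagonal).

R is symmetric with unit diagonal. Assembling:

R = [[1, -0.6667, 0.6343],
 [-0.6667, 1, 0.1464],
 [0.6343, 0.1464, 1]]


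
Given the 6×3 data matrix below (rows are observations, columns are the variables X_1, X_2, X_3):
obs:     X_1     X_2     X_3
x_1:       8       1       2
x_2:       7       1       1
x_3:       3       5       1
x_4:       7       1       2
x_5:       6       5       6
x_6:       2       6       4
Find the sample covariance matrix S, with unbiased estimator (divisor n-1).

Step 1 — column means:
  mean(X_1) = (8 + 7 + 3 + 7 + 6 + 2) / 6 = 33/6 = 5.5
  mean(X_2) = (1 + 1 + 5 + 1 + 5 + 6) / 6 = 19/6 = 3.1667
  mean(X_3) = (2 + 1 + 1 + 2 + 6 + 4) / 6 = 16/6 = 2.6667

Step 2 — sample covariance S[i,j] = (1/(n-1)) · Σ_k (x_{k,i} - mean_i) · (x_{k,j} - mean_j), with n-1 = 5.
  S[X_1,X_1] = ((2.5)·(2.5) + (1.5)·(1.5) + (-2.5)·(-2.5) + (1.5)·(1.5) + (0.5)·(0.5) + (-3.5)·(-3.5)) / 5 = 29.5/5 = 5.9
  S[X_1,X_2] = ((2.5)·(-2.1667) + (1.5)·(-2.1667) + (-2.5)·(1.8333) + (1.5)·(-2.1667) + (0.5)·(1.8333) + (-3.5)·(2.8333)) / 5 = -25.5/5 = -5.1
  S[X_1,X_3] = ((2.5)·(-0.6667) + (1.5)·(-1.6667) + (-2.5)·(-1.6667) + (1.5)·(-0.6667) + (0.5)·(3.3333) + (-3.5)·(1.3333)) / 5 = -4/5 = -0.8
  S[X_2,X_2] = ((-2.1667)·(-2.1667) + (-2.1667)·(-2.1667) + (1.8333)·(1.8333) + (-2.1667)·(-2.1667) + (1.8333)·(1.8333) + (2.8333)·(2.8333)) / 5 = 28.8333/5 = 5.7667
  S[X_2,X_3] = ((-2.1667)·(-0.6667) + (-2.1667)·(-1.6667) + (1.8333)·(-1.6667) + (-2.1667)·(-0.6667) + (1.8333)·(3.3333) + (2.8333)·(1.3333)) / 5 = 13.3333/5 = 2.6667
  S[X_3,X_3] = ((-0.6667)·(-0.6667) + (-1.6667)·(-1.6667) + (-1.6667)·(-1.6667) + (-0.6667)·(-0.6667) + (3.3333)·(3.3333) + (1.3333)·(1.3333)) / 5 = 19.3333/5 = 3.8667

S is symmetric (S[j,i] = S[i,j]). Assembling:

S = [[5.9, -5.1, -0.8],
 [-5.1, 5.7667, 2.6667],
 [-0.8, 2.6667, 3.8667]]


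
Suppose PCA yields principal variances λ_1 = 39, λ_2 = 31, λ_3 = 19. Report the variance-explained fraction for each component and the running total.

Step 1 — total variance = trace(Sigma) = Σ λ_i = 39 + 31 + 19 = 89.

Step 2 — fraction explained by component i = λ_i / Σ λ:
  PC1: 39/89 = 0.4382
  PC2: 31/89 = 0.3483
  PC3: 19/89 = 0.2135

Step 3 — cumulative fraction after k components = (λ_1 + ... + λ_k) / Σ λ:
  k = 1: 39/89 = 0.4382
  k = 2: (39 + 31)/89 = 70/89 = 0.7865
  k = 3: (39 + 31 + 19)/89 = 89/89 = 1

Summary (fraction, with percent):

explained: PC1 0.4382 (43.82%), PC2 0.3483 (34.83%), PC3 0.2135 (21.35%);  cumulative: 0.4382, 0.7865, 1


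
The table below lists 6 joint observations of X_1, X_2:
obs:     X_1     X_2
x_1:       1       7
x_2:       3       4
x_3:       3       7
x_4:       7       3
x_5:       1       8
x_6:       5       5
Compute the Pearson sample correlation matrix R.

Step 1 — column means:
  mean(X_1) = (1 + 3 + 3 + 7 + 1 + 5) / 6 = 20/6 = 3.3333
  mean(X_2) = (7 + 4 + 7 + 3 + 8 + 5) / 6 = 34/6 = 5.6667

Step 2 — sample variances and covariances s[i,j] = (1/(n-1)) · Σ_k (x_{k,i} - mean_i) · (x_{k,j} - mean_j), with n-1 = 5:
  s[X_1,X_1] = ((-2.3333)·(-2.3333) + (-0.3333)·(-0.3333) + (-0.3333)·(-0.3333) + (3.6667)·(3.6667) + (-2.3333)·(-2.3333) + (1.6667)·(1.6667)) / 5 = 27.3333/5 = 5.4667
  s[X_1,X_2] = ((-2.3333)·(1.3333) + (-0.3333)·(-1.6667) + (-0.3333)·(1.3333) + (3.6667)·(-2.6667) + (-2.3333)·(2.3333) + (1.6667)·(-0.6667)) / 5 = -19.3333/5 = -3.8667
  s[X_2,X_2] = ((1.3333)·(1.3333) + (-1.6667)·(-1.6667) + (1.3333)·(1.3333) + (-2.6667)·(-2.6667) + (2.3333)·(2.3333) + (-0.6667)·(-0.6667)) / 5 = 19.3333/5 = 3.8667
  Sample standard deviations s_i = √(s[i,i]):
  s(X_1) = √(5.4667) = 2.3381
  s(X_2) = √(3.8667) = 1.9664

Step 3 — r_{ij} = s_{ij} / (s_i · s_j):
  r[X_1,X_1] = 1 (diagonal).
  r[X_1,X_2] = -3.8667 / (2.3381 · 1.9664) = -3.8667 / 4.5976 = -0.841
  r[X_2,X_2] = 1 (diagonal).

R is symmetric with unit diagonal. Assembling:

R = [[1, -0.841],
 [-0.841, 1]]


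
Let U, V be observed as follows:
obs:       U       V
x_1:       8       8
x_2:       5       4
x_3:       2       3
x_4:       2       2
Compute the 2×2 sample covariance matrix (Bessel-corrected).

Step 1 — column means:
  mean(U) = (8 + 5 + 2 + 2) / 4 = 17/4 = 4.25
  mean(V) = (8 + 4 + 3 + 2) / 4 = 17/4 = 4.25

Step 2 — sample covariance S[i,j] = (1/(n-1)) · Σ_k (x_{k,i} - mean_i) · (x_{k,j} - mean_j), with n-1 = 3.
  S[U,U] = ((3.75)·(3.75) + (0.75)·(0.75) + (-2.25)·(-2.25) + (-2.25)·(-2.25)) / 3 = 24.75/3 = 8.25
  S[U,V] = ((3.75)·(3.75) + (0.75)·(-0.25) + (-2.25)·(-1.25) + (-2.25)·(-2.25)) / 3 = 21.75/3 = 7.25
  S[V,V] = ((3.75)·(3.75) + (-0.25)·(-0.25) + (-1.25)·(-1.25) + (-2.25)·(-2.25)) / 3 = 20.75/3 = 6.9167

S is symmetric (S[j,i] = S[i,j]). Assembling:

S = [[8.25, 7.25],
 [7.25, 6.9167]]


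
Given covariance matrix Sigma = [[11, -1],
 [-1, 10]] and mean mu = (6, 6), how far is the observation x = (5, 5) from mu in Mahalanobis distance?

Step 1 — centre the observation: (x - mu) = (-1, -1).

Step 2 — invert Sigma. det(Sigma) = 11·10 - (-1)² = 109.
  Sigma^{-1} = (1/det) · [[d, -b], [-b, a]] = [[0.0917, 0.0092],
 [0.0092, 0.1009]].

Step 3 — form the quadratic (x - mu)^T · Sigma^{-1} · (x - mu):
  Sigma^{-1} · (x - mu) = (-0.1009, -0.1101).
  (x - mu)^T · [Sigma^{-1} · (x - mu)] = (-1)·(-0.1009) + (-1)·(-0.1101) = 0.211.

Step 4 — take square root: d = √(0.211) ≈ 0.4594.

d(x, mu) = √(0.211) ≈ 0.4594


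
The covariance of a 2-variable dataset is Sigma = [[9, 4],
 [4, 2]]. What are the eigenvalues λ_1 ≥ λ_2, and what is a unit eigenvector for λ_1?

Step 1 — characteristic polynomial of 2×2 Sigma:
  det(Sigma - λI) = λ² - trace · λ + det = 0.
  trace = 9 + 2 = 11, det = 9·2 - (4)² = 2.
Step 2 — discriminant:
  Δ = trace² - 4·det = 121 - 8 = 113.
Step 3 — eigenvalues:
  λ = (trace ± √Δ)/2 = (11 ± 10.6301)/2,
  λ_1 = 10.8151,  λ_2 = 0.1849.

Step 4 — unit eigenvector for λ_1: solve (Sigma - λ_1 I)v = 0. First row:
  (9 - 10.8151)·v_x + (4)·v_y = 0, i.e. (-1.8151)·v_x + (4)·v_y = 0,
  so v ∝ (b, λ_1 - a) = (4, 1.8151) = u.
  ||u|| = √((4)² + (1.8151)²) = √(19.2945) ≈ 4.3925,
  v_1 = u/||u|| ≈ (0.9106, 0.4132) (||v_1|| = 1).

λ_1 = 10.8151,  λ_2 = 0.1849;  v_1 ≈ (0.9106, 0.4132)


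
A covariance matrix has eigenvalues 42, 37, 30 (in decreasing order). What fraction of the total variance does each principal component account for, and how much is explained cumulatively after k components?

Step 1 — total variance = trace(Sigma) = Σ λ_i = 42 + 37 + 30 = 109.

Step 2 — fraction explained by component i = λ_i / Σ λ:
  PC1: 42/109 = 0.3853
  PC2: 37/109 = 0.3394
  PC3: 30/109 = 0.2752

Step 3 — cumulative fraction after k components = (λ_1 + ... + λ_k) / Σ λ:
  k = 1: 42/109 = 0.3853
  k = 2: (42 + 37)/109 = 79/109 = 0.7248
  k = 3: (42 + 37 + 30)/109 = 109/109 = 1

Summary (fraction, with percent):

explained: PC1 0.3853 (38.53%), PC2 0.3394 (33.94%), PC3 0.2752 (27.52%);  cumulative: 0.3853, 0.7248, 1


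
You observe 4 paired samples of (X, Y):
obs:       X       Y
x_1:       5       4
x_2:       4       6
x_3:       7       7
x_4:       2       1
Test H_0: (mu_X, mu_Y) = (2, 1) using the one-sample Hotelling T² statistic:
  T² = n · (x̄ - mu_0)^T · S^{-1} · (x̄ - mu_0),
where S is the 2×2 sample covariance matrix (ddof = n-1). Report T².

Step 1 — sample mean vector:
  mean(X) = (5 + 4 + 7 + 2) / 4 = 18/4 = 4.5
  mean(Y) = (4 + 6 + 7 + 1) / 4 = 18/4 = 4.5
  x̄ = (4.5, 4.5),  deviation x̄ - mu_0 = (4.5, 4.5) - (2, 1) = (2.5, 3.5).

Step 2 — sample covariance matrix, S[i,j] = (1/(n-1)) · Σ_k (x_{k,i} - mean_i) · (x_{k,j} - mean_j), divisor n-1 = 3:
  S[X,X] = ((0.5)·(0.5) + (-0.5)·(-0.5) + (2.5)·(2.5) + (-2.5)·(-2.5)) / 3 = 13/3 = 4.3333
  S[X,Y] = ((0.5)·(-0.5) + (-0.5)·(1.5) + (2.5)·(2.5) + (-2.5)·(-3.5)) / 3 = 14/3 = 4.6667
  S[Y,Y] = ((-0.5)·(-0.5) + (1.5)·(1.5) + (2.5)·(2.5) + (-3.5)·(-3.5)) / 3 = 21/3 = 7
  S = [[4.3333, 4.6667],
 [4.6667, 7]].

Step 3 — invert S. det(S) = 4.3333·7 - (4.6667)² = 8.5556.
  S^{-1} = (1/det) · [[d, -b], [-b, a]] = [[0.8182, -0.5455],
 [-0.5455, 0.5065]].

Step 4 — quadratic form (x̄ - mu_0)^T · S^{-1} · (x̄ - mu_0):
  S^{-1} · (x̄ - mu_0) = (0.1364, 0.4091),
  (x̄ - mu_0)^T · [...] = (2.5)·(0.1364) + (3.5)·(0.4091) = 1.7727.

Step 5 — scale by n: T² = 4 · 1.7727 = 7.0909.

T² ≈ 7.0909
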